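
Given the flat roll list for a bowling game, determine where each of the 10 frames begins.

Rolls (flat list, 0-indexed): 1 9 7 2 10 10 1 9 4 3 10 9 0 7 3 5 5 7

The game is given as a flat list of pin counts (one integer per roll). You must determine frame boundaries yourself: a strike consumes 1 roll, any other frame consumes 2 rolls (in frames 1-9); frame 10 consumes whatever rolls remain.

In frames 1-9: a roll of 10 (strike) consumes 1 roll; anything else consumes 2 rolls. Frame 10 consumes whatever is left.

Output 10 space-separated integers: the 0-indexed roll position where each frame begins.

Frame 1 starts at roll index 0: rolls=1,9 (sum=10), consumes 2 rolls
Frame 2 starts at roll index 2: rolls=7,2 (sum=9), consumes 2 rolls
Frame 3 starts at roll index 4: roll=10 (strike), consumes 1 roll
Frame 4 starts at roll index 5: roll=10 (strike), consumes 1 roll
Frame 5 starts at roll index 6: rolls=1,9 (sum=10), consumes 2 rolls
Frame 6 starts at roll index 8: rolls=4,3 (sum=7), consumes 2 rolls
Frame 7 starts at roll index 10: roll=10 (strike), consumes 1 roll
Frame 8 starts at roll index 11: rolls=9,0 (sum=9), consumes 2 rolls
Frame 9 starts at roll index 13: rolls=7,3 (sum=10), consumes 2 rolls
Frame 10 starts at roll index 15: 3 remaining rolls

Answer: 0 2 4 5 6 8 10 11 13 15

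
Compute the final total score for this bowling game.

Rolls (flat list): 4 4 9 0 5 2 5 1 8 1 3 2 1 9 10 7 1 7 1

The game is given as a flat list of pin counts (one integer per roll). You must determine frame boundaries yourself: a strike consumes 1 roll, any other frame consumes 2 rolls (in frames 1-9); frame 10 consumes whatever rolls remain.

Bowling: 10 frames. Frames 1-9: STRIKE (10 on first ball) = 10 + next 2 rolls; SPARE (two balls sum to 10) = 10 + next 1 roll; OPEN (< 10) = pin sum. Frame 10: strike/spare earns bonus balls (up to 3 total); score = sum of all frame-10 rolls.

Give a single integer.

Answer: 98

Derivation:
Frame 1: OPEN (4+4=8). Cumulative: 8
Frame 2: OPEN (9+0=9). Cumulative: 17
Frame 3: OPEN (5+2=7). Cumulative: 24
Frame 4: OPEN (5+1=6). Cumulative: 30
Frame 5: OPEN (8+1=9). Cumulative: 39
Frame 6: OPEN (3+2=5). Cumulative: 44
Frame 7: SPARE (1+9=10). 10 + next roll (10) = 20. Cumulative: 64
Frame 8: STRIKE. 10 + next two rolls (7+1) = 18. Cumulative: 82
Frame 9: OPEN (7+1=8). Cumulative: 90
Frame 10: OPEN. Sum of all frame-10 rolls (7+1) = 8. Cumulative: 98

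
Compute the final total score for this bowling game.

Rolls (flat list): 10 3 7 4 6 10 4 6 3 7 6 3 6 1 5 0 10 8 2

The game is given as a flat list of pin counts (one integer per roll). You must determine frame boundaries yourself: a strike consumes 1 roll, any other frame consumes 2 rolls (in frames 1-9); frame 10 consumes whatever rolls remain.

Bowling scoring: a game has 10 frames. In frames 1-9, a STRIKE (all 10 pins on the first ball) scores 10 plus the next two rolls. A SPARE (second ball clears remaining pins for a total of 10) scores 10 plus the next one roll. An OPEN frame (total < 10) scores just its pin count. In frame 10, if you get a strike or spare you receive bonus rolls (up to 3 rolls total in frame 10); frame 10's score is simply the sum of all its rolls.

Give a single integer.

Answer: 144

Derivation:
Frame 1: STRIKE. 10 + next two rolls (3+7) = 20. Cumulative: 20
Frame 2: SPARE (3+7=10). 10 + next roll (4) = 14. Cumulative: 34
Frame 3: SPARE (4+6=10). 10 + next roll (10) = 20. Cumulative: 54
Frame 4: STRIKE. 10 + next two rolls (4+6) = 20. Cumulative: 74
Frame 5: SPARE (4+6=10). 10 + next roll (3) = 13. Cumulative: 87
Frame 6: SPARE (3+7=10). 10 + next roll (6) = 16. Cumulative: 103
Frame 7: OPEN (6+3=9). Cumulative: 112
Frame 8: OPEN (6+1=7). Cumulative: 119
Frame 9: OPEN (5+0=5). Cumulative: 124
Frame 10: STRIKE. Sum of all frame-10 rolls (10+8+2) = 20. Cumulative: 144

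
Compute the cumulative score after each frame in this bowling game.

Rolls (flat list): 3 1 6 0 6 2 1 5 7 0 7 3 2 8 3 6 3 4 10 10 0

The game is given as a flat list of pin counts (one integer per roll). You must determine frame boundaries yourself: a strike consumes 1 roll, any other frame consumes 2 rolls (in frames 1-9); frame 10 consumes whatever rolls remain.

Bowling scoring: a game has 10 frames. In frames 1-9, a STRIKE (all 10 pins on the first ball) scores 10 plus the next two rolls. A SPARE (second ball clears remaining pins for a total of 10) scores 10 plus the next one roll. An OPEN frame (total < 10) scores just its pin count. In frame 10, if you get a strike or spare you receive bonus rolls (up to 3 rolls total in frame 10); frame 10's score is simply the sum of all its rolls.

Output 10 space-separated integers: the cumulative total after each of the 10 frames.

Frame 1: OPEN (3+1=4). Cumulative: 4
Frame 2: OPEN (6+0=6). Cumulative: 10
Frame 3: OPEN (6+2=8). Cumulative: 18
Frame 4: OPEN (1+5=6). Cumulative: 24
Frame 5: OPEN (7+0=7). Cumulative: 31
Frame 6: SPARE (7+3=10). 10 + next roll (2) = 12. Cumulative: 43
Frame 7: SPARE (2+8=10). 10 + next roll (3) = 13. Cumulative: 56
Frame 8: OPEN (3+6=9). Cumulative: 65
Frame 9: OPEN (3+4=7). Cumulative: 72
Frame 10: STRIKE. Sum of all frame-10 rolls (10+10+0) = 20. Cumulative: 92

Answer: 4 10 18 24 31 43 56 65 72 92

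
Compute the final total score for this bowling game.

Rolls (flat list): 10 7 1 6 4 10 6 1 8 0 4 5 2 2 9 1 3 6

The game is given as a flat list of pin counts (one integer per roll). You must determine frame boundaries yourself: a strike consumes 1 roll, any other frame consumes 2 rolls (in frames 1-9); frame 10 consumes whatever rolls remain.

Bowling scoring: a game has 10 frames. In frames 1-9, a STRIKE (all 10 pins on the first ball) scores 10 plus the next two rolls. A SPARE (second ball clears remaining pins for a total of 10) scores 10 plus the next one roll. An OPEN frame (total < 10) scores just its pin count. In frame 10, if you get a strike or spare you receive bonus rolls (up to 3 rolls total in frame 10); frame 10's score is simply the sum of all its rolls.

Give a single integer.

Answer: 113

Derivation:
Frame 1: STRIKE. 10 + next two rolls (7+1) = 18. Cumulative: 18
Frame 2: OPEN (7+1=8). Cumulative: 26
Frame 3: SPARE (6+4=10). 10 + next roll (10) = 20. Cumulative: 46
Frame 4: STRIKE. 10 + next two rolls (6+1) = 17. Cumulative: 63
Frame 5: OPEN (6+1=7). Cumulative: 70
Frame 6: OPEN (8+0=8). Cumulative: 78
Frame 7: OPEN (4+5=9). Cumulative: 87
Frame 8: OPEN (2+2=4). Cumulative: 91
Frame 9: SPARE (9+1=10). 10 + next roll (3) = 13. Cumulative: 104
Frame 10: OPEN. Sum of all frame-10 rolls (3+6) = 9. Cumulative: 113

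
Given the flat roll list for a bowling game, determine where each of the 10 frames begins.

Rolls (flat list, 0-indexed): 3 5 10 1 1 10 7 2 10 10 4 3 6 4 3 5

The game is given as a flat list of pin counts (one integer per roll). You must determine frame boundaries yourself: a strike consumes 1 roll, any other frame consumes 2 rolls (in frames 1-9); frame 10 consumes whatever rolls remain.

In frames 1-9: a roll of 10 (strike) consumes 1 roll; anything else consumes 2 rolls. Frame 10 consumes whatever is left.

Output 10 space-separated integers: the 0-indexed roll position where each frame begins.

Frame 1 starts at roll index 0: rolls=3,5 (sum=8), consumes 2 rolls
Frame 2 starts at roll index 2: roll=10 (strike), consumes 1 roll
Frame 3 starts at roll index 3: rolls=1,1 (sum=2), consumes 2 rolls
Frame 4 starts at roll index 5: roll=10 (strike), consumes 1 roll
Frame 5 starts at roll index 6: rolls=7,2 (sum=9), consumes 2 rolls
Frame 6 starts at roll index 8: roll=10 (strike), consumes 1 roll
Frame 7 starts at roll index 9: roll=10 (strike), consumes 1 roll
Frame 8 starts at roll index 10: rolls=4,3 (sum=7), consumes 2 rolls
Frame 9 starts at roll index 12: rolls=6,4 (sum=10), consumes 2 rolls
Frame 10 starts at roll index 14: 2 remaining rolls

Answer: 0 2 3 5 6 8 9 10 12 14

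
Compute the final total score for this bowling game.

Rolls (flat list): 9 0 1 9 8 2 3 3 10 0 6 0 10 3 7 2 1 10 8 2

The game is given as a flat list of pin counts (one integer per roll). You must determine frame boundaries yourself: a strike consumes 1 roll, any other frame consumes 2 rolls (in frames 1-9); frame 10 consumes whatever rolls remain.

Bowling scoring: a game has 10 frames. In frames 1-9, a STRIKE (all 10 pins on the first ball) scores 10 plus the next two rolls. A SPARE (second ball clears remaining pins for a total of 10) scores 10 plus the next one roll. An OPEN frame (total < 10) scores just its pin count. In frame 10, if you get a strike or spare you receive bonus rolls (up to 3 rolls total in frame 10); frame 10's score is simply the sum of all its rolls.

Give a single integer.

Frame 1: OPEN (9+0=9). Cumulative: 9
Frame 2: SPARE (1+9=10). 10 + next roll (8) = 18. Cumulative: 27
Frame 3: SPARE (8+2=10). 10 + next roll (3) = 13. Cumulative: 40
Frame 4: OPEN (3+3=6). Cumulative: 46
Frame 5: STRIKE. 10 + next two rolls (0+6) = 16. Cumulative: 62
Frame 6: OPEN (0+6=6). Cumulative: 68
Frame 7: SPARE (0+10=10). 10 + next roll (3) = 13. Cumulative: 81
Frame 8: SPARE (3+7=10). 10 + next roll (2) = 12. Cumulative: 93
Frame 9: OPEN (2+1=3). Cumulative: 96
Frame 10: STRIKE. Sum of all frame-10 rolls (10+8+2) = 20. Cumulative: 116

Answer: 116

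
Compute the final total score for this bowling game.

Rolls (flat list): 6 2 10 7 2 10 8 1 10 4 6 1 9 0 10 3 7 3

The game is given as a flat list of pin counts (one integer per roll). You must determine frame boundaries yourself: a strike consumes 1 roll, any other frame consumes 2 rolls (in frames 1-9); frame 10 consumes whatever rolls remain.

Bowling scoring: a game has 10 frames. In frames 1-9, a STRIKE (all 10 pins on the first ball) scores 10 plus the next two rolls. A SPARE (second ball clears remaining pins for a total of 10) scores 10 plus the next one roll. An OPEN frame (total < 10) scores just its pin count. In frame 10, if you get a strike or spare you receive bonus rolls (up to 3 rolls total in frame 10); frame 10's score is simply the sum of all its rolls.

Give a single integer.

Frame 1: OPEN (6+2=8). Cumulative: 8
Frame 2: STRIKE. 10 + next two rolls (7+2) = 19. Cumulative: 27
Frame 3: OPEN (7+2=9). Cumulative: 36
Frame 4: STRIKE. 10 + next two rolls (8+1) = 19. Cumulative: 55
Frame 5: OPEN (8+1=9). Cumulative: 64
Frame 6: STRIKE. 10 + next two rolls (4+6) = 20. Cumulative: 84
Frame 7: SPARE (4+6=10). 10 + next roll (1) = 11. Cumulative: 95
Frame 8: SPARE (1+9=10). 10 + next roll (0) = 10. Cumulative: 105
Frame 9: SPARE (0+10=10). 10 + next roll (3) = 13. Cumulative: 118
Frame 10: SPARE. Sum of all frame-10 rolls (3+7+3) = 13. Cumulative: 131

Answer: 131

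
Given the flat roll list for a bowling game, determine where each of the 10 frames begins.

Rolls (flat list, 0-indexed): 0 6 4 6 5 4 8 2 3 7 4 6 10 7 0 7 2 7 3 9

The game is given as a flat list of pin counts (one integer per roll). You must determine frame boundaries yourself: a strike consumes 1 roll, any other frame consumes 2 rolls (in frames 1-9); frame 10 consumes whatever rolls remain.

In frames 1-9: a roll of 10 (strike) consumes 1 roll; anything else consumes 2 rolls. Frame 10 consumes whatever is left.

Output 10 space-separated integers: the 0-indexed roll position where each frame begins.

Frame 1 starts at roll index 0: rolls=0,6 (sum=6), consumes 2 rolls
Frame 2 starts at roll index 2: rolls=4,6 (sum=10), consumes 2 rolls
Frame 3 starts at roll index 4: rolls=5,4 (sum=9), consumes 2 rolls
Frame 4 starts at roll index 6: rolls=8,2 (sum=10), consumes 2 rolls
Frame 5 starts at roll index 8: rolls=3,7 (sum=10), consumes 2 rolls
Frame 6 starts at roll index 10: rolls=4,6 (sum=10), consumes 2 rolls
Frame 7 starts at roll index 12: roll=10 (strike), consumes 1 roll
Frame 8 starts at roll index 13: rolls=7,0 (sum=7), consumes 2 rolls
Frame 9 starts at roll index 15: rolls=7,2 (sum=9), consumes 2 rolls
Frame 10 starts at roll index 17: 3 remaining rolls

Answer: 0 2 4 6 8 10 12 13 15 17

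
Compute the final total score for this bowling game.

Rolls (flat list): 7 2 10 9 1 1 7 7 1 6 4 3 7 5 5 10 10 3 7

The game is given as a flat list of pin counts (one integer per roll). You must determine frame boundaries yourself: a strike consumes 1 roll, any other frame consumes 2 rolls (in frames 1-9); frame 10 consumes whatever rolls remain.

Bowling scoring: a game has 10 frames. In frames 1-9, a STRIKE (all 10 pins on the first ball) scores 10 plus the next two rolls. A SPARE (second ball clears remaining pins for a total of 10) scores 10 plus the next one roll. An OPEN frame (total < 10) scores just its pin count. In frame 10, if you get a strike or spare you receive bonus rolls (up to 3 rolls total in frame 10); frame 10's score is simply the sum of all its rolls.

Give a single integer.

Frame 1: OPEN (7+2=9). Cumulative: 9
Frame 2: STRIKE. 10 + next two rolls (9+1) = 20. Cumulative: 29
Frame 3: SPARE (9+1=10). 10 + next roll (1) = 11. Cumulative: 40
Frame 4: OPEN (1+7=8). Cumulative: 48
Frame 5: OPEN (7+1=8). Cumulative: 56
Frame 6: SPARE (6+4=10). 10 + next roll (3) = 13. Cumulative: 69
Frame 7: SPARE (3+7=10). 10 + next roll (5) = 15. Cumulative: 84
Frame 8: SPARE (5+5=10). 10 + next roll (10) = 20. Cumulative: 104
Frame 9: STRIKE. 10 + next two rolls (10+3) = 23. Cumulative: 127
Frame 10: STRIKE. Sum of all frame-10 rolls (10+3+7) = 20. Cumulative: 147

Answer: 147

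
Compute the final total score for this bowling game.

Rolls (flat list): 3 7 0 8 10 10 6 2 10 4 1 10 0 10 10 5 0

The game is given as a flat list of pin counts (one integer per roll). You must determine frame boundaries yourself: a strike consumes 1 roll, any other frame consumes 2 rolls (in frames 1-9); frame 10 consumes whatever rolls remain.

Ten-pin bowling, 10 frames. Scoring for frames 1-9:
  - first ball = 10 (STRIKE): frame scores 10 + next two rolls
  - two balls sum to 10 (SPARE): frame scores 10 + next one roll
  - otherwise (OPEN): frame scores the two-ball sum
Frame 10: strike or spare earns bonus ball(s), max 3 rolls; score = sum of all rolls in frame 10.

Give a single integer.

Answer: 145

Derivation:
Frame 1: SPARE (3+7=10). 10 + next roll (0) = 10. Cumulative: 10
Frame 2: OPEN (0+8=8). Cumulative: 18
Frame 3: STRIKE. 10 + next two rolls (10+6) = 26. Cumulative: 44
Frame 4: STRIKE. 10 + next two rolls (6+2) = 18. Cumulative: 62
Frame 5: OPEN (6+2=8). Cumulative: 70
Frame 6: STRIKE. 10 + next two rolls (4+1) = 15. Cumulative: 85
Frame 7: OPEN (4+1=5). Cumulative: 90
Frame 8: STRIKE. 10 + next two rolls (0+10) = 20. Cumulative: 110
Frame 9: SPARE (0+10=10). 10 + next roll (10) = 20. Cumulative: 130
Frame 10: STRIKE. Sum of all frame-10 rolls (10+5+0) = 15. Cumulative: 145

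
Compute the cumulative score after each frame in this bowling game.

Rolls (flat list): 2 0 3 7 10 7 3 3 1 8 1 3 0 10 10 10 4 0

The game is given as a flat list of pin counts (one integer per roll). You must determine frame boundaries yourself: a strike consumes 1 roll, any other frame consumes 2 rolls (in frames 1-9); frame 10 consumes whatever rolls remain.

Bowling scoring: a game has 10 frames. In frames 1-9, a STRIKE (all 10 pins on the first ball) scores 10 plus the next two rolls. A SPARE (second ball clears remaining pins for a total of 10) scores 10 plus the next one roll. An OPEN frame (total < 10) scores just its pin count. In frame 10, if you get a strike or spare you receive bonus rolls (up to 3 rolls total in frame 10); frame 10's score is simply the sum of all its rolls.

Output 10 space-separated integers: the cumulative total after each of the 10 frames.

Answer: 2 22 42 55 59 68 71 101 125 139

Derivation:
Frame 1: OPEN (2+0=2). Cumulative: 2
Frame 2: SPARE (3+7=10). 10 + next roll (10) = 20. Cumulative: 22
Frame 3: STRIKE. 10 + next two rolls (7+3) = 20. Cumulative: 42
Frame 4: SPARE (7+3=10). 10 + next roll (3) = 13. Cumulative: 55
Frame 5: OPEN (3+1=4). Cumulative: 59
Frame 6: OPEN (8+1=9). Cumulative: 68
Frame 7: OPEN (3+0=3). Cumulative: 71
Frame 8: STRIKE. 10 + next two rolls (10+10) = 30. Cumulative: 101
Frame 9: STRIKE. 10 + next two rolls (10+4) = 24. Cumulative: 125
Frame 10: STRIKE. Sum of all frame-10 rolls (10+4+0) = 14. Cumulative: 139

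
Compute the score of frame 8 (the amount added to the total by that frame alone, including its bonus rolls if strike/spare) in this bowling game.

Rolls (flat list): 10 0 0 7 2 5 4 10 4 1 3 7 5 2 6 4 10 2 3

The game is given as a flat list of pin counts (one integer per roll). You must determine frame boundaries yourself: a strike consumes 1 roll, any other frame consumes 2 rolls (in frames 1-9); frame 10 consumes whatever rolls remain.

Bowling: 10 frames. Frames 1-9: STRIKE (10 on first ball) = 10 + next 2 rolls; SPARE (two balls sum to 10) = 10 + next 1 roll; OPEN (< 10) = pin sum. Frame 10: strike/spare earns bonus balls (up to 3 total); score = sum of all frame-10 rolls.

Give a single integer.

Frame 1: STRIKE. 10 + next two rolls (0+0) = 10. Cumulative: 10
Frame 2: OPEN (0+0=0). Cumulative: 10
Frame 3: OPEN (7+2=9). Cumulative: 19
Frame 4: OPEN (5+4=9). Cumulative: 28
Frame 5: STRIKE. 10 + next two rolls (4+1) = 15. Cumulative: 43
Frame 6: OPEN (4+1=5). Cumulative: 48
Frame 7: SPARE (3+7=10). 10 + next roll (5) = 15. Cumulative: 63
Frame 8: OPEN (5+2=7). Cumulative: 70
Frame 9: SPARE (6+4=10). 10 + next roll (10) = 20. Cumulative: 90
Frame 10: STRIKE. Sum of all frame-10 rolls (10+2+3) = 15. Cumulative: 105

Answer: 7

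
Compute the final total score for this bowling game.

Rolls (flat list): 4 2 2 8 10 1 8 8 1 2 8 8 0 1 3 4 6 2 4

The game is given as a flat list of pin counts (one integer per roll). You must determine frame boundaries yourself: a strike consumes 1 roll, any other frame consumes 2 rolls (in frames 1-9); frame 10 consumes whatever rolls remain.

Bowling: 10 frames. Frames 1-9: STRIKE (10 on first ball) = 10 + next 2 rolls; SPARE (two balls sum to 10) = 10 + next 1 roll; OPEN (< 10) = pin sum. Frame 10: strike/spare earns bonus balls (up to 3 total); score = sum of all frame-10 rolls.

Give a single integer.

Frame 1: OPEN (4+2=6). Cumulative: 6
Frame 2: SPARE (2+8=10). 10 + next roll (10) = 20. Cumulative: 26
Frame 3: STRIKE. 10 + next two rolls (1+8) = 19. Cumulative: 45
Frame 4: OPEN (1+8=9). Cumulative: 54
Frame 5: OPEN (8+1=9). Cumulative: 63
Frame 6: SPARE (2+8=10). 10 + next roll (8) = 18. Cumulative: 81
Frame 7: OPEN (8+0=8). Cumulative: 89
Frame 8: OPEN (1+3=4). Cumulative: 93
Frame 9: SPARE (4+6=10). 10 + next roll (2) = 12. Cumulative: 105
Frame 10: OPEN. Sum of all frame-10 rolls (2+4) = 6. Cumulative: 111

Answer: 111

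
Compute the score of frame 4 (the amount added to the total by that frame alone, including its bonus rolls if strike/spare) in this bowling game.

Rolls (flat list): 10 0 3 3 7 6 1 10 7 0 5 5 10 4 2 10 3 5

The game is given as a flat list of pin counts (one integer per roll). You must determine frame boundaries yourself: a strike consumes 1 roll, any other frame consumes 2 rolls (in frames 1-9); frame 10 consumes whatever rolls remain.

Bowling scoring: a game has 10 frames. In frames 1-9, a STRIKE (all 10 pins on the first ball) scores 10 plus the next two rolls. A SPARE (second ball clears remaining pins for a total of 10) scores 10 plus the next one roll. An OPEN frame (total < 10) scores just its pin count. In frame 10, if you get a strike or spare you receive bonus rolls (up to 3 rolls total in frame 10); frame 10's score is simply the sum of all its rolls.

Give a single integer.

Answer: 7

Derivation:
Frame 1: STRIKE. 10 + next two rolls (0+3) = 13. Cumulative: 13
Frame 2: OPEN (0+3=3). Cumulative: 16
Frame 3: SPARE (3+7=10). 10 + next roll (6) = 16. Cumulative: 32
Frame 4: OPEN (6+1=7). Cumulative: 39
Frame 5: STRIKE. 10 + next two rolls (7+0) = 17. Cumulative: 56
Frame 6: OPEN (7+0=7). Cumulative: 63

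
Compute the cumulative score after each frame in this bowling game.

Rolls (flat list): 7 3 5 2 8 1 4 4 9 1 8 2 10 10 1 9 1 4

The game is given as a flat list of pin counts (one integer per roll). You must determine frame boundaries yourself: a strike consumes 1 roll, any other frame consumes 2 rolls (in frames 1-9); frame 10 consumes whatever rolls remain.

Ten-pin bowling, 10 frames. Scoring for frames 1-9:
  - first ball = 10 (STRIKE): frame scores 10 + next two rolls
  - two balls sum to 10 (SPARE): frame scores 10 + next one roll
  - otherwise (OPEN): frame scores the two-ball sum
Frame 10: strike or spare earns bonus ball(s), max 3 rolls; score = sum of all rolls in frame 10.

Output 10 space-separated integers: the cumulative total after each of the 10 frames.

Answer: 15 22 31 39 57 77 98 118 129 134

Derivation:
Frame 1: SPARE (7+3=10). 10 + next roll (5) = 15. Cumulative: 15
Frame 2: OPEN (5+2=7). Cumulative: 22
Frame 3: OPEN (8+1=9). Cumulative: 31
Frame 4: OPEN (4+4=8). Cumulative: 39
Frame 5: SPARE (9+1=10). 10 + next roll (8) = 18. Cumulative: 57
Frame 6: SPARE (8+2=10). 10 + next roll (10) = 20. Cumulative: 77
Frame 7: STRIKE. 10 + next two rolls (10+1) = 21. Cumulative: 98
Frame 8: STRIKE. 10 + next two rolls (1+9) = 20. Cumulative: 118
Frame 9: SPARE (1+9=10). 10 + next roll (1) = 11. Cumulative: 129
Frame 10: OPEN. Sum of all frame-10 rolls (1+4) = 5. Cumulative: 134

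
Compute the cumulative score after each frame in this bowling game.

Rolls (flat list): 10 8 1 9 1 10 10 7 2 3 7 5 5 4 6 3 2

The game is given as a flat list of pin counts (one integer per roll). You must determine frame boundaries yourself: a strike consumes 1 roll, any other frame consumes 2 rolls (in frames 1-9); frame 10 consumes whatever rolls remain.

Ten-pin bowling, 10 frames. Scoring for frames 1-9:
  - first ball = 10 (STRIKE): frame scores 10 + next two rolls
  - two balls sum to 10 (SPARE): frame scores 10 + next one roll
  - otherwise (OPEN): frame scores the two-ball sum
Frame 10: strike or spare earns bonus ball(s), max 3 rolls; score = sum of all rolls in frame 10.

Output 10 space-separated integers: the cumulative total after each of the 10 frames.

Frame 1: STRIKE. 10 + next two rolls (8+1) = 19. Cumulative: 19
Frame 2: OPEN (8+1=9). Cumulative: 28
Frame 3: SPARE (9+1=10). 10 + next roll (10) = 20. Cumulative: 48
Frame 4: STRIKE. 10 + next two rolls (10+7) = 27. Cumulative: 75
Frame 5: STRIKE. 10 + next two rolls (7+2) = 19. Cumulative: 94
Frame 6: OPEN (7+2=9). Cumulative: 103
Frame 7: SPARE (3+7=10). 10 + next roll (5) = 15. Cumulative: 118
Frame 8: SPARE (5+5=10). 10 + next roll (4) = 14. Cumulative: 132
Frame 9: SPARE (4+6=10). 10 + next roll (3) = 13. Cumulative: 145
Frame 10: OPEN. Sum of all frame-10 rolls (3+2) = 5. Cumulative: 150

Answer: 19 28 48 75 94 103 118 132 145 150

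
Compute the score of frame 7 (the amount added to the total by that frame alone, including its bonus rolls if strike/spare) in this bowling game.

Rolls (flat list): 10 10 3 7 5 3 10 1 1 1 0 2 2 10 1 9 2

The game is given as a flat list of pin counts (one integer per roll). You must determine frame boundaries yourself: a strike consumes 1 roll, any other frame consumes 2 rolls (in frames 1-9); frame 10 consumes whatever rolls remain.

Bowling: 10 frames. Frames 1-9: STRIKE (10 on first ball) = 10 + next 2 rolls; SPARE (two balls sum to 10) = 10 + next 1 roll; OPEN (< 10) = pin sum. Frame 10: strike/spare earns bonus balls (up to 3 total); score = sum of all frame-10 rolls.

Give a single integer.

Answer: 1

Derivation:
Frame 1: STRIKE. 10 + next two rolls (10+3) = 23. Cumulative: 23
Frame 2: STRIKE. 10 + next two rolls (3+7) = 20. Cumulative: 43
Frame 3: SPARE (3+7=10). 10 + next roll (5) = 15. Cumulative: 58
Frame 4: OPEN (5+3=8). Cumulative: 66
Frame 5: STRIKE. 10 + next two rolls (1+1) = 12. Cumulative: 78
Frame 6: OPEN (1+1=2). Cumulative: 80
Frame 7: OPEN (1+0=1). Cumulative: 81
Frame 8: OPEN (2+2=4). Cumulative: 85
Frame 9: STRIKE. 10 + next two rolls (1+9) = 20. Cumulative: 105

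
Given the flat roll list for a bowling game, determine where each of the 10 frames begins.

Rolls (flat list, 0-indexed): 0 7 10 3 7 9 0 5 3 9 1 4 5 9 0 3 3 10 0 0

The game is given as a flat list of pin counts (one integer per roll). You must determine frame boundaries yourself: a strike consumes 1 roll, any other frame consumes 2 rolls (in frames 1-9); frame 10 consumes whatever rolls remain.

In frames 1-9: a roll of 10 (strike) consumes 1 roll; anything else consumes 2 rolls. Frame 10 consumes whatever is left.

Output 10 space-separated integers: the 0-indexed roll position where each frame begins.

Frame 1 starts at roll index 0: rolls=0,7 (sum=7), consumes 2 rolls
Frame 2 starts at roll index 2: roll=10 (strike), consumes 1 roll
Frame 3 starts at roll index 3: rolls=3,7 (sum=10), consumes 2 rolls
Frame 4 starts at roll index 5: rolls=9,0 (sum=9), consumes 2 rolls
Frame 5 starts at roll index 7: rolls=5,3 (sum=8), consumes 2 rolls
Frame 6 starts at roll index 9: rolls=9,1 (sum=10), consumes 2 rolls
Frame 7 starts at roll index 11: rolls=4,5 (sum=9), consumes 2 rolls
Frame 8 starts at roll index 13: rolls=9,0 (sum=9), consumes 2 rolls
Frame 9 starts at roll index 15: rolls=3,3 (sum=6), consumes 2 rolls
Frame 10 starts at roll index 17: 3 remaining rolls

Answer: 0 2 3 5 7 9 11 13 15 17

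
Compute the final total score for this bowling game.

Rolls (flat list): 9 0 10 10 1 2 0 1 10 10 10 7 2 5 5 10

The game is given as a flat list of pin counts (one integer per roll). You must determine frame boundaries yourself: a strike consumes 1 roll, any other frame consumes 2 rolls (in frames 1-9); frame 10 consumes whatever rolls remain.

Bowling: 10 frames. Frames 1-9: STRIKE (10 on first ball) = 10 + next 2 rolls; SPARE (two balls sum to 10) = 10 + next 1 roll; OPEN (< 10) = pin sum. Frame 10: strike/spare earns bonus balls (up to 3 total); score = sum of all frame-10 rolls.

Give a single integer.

Frame 1: OPEN (9+0=9). Cumulative: 9
Frame 2: STRIKE. 10 + next two rolls (10+1) = 21. Cumulative: 30
Frame 3: STRIKE. 10 + next two rolls (1+2) = 13. Cumulative: 43
Frame 4: OPEN (1+2=3). Cumulative: 46
Frame 5: OPEN (0+1=1). Cumulative: 47
Frame 6: STRIKE. 10 + next two rolls (10+10) = 30. Cumulative: 77
Frame 7: STRIKE. 10 + next two rolls (10+7) = 27. Cumulative: 104
Frame 8: STRIKE. 10 + next two rolls (7+2) = 19. Cumulative: 123
Frame 9: OPEN (7+2=9). Cumulative: 132
Frame 10: SPARE. Sum of all frame-10 rolls (5+5+10) = 20. Cumulative: 152

Answer: 152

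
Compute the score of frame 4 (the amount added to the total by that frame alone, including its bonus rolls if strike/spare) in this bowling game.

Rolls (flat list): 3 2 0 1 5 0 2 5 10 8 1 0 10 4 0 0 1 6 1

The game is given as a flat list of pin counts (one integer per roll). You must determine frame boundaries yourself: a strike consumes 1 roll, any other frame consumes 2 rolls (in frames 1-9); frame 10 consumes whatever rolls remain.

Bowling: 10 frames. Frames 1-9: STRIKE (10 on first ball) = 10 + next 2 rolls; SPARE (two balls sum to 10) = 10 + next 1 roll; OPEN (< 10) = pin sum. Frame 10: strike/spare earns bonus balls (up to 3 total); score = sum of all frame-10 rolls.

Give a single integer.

Answer: 7

Derivation:
Frame 1: OPEN (3+2=5). Cumulative: 5
Frame 2: OPEN (0+1=1). Cumulative: 6
Frame 3: OPEN (5+0=5). Cumulative: 11
Frame 4: OPEN (2+5=7). Cumulative: 18
Frame 5: STRIKE. 10 + next two rolls (8+1) = 19. Cumulative: 37
Frame 6: OPEN (8+1=9). Cumulative: 46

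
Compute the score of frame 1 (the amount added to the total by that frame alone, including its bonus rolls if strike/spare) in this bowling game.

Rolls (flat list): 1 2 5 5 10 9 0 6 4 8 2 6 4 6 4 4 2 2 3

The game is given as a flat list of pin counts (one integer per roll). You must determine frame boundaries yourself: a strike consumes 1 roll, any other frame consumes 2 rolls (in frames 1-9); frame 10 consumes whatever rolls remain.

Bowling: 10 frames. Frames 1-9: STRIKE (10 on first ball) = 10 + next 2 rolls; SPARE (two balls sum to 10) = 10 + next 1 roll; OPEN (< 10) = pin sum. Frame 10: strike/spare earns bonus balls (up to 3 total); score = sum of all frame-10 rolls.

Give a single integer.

Answer: 3

Derivation:
Frame 1: OPEN (1+2=3). Cumulative: 3
Frame 2: SPARE (5+5=10). 10 + next roll (10) = 20. Cumulative: 23
Frame 3: STRIKE. 10 + next two rolls (9+0) = 19. Cumulative: 42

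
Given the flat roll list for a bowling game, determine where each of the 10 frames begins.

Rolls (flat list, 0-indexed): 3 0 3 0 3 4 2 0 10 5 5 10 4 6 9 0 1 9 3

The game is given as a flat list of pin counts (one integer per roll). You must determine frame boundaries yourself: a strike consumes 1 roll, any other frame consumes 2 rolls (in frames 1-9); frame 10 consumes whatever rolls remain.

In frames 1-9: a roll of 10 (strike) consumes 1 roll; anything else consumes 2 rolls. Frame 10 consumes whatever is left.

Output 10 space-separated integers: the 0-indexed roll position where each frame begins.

Answer: 0 2 4 6 8 9 11 12 14 16

Derivation:
Frame 1 starts at roll index 0: rolls=3,0 (sum=3), consumes 2 rolls
Frame 2 starts at roll index 2: rolls=3,0 (sum=3), consumes 2 rolls
Frame 3 starts at roll index 4: rolls=3,4 (sum=7), consumes 2 rolls
Frame 4 starts at roll index 6: rolls=2,0 (sum=2), consumes 2 rolls
Frame 5 starts at roll index 8: roll=10 (strike), consumes 1 roll
Frame 6 starts at roll index 9: rolls=5,5 (sum=10), consumes 2 rolls
Frame 7 starts at roll index 11: roll=10 (strike), consumes 1 roll
Frame 8 starts at roll index 12: rolls=4,6 (sum=10), consumes 2 rolls
Frame 9 starts at roll index 14: rolls=9,0 (sum=9), consumes 2 rolls
Frame 10 starts at roll index 16: 3 remaining rolls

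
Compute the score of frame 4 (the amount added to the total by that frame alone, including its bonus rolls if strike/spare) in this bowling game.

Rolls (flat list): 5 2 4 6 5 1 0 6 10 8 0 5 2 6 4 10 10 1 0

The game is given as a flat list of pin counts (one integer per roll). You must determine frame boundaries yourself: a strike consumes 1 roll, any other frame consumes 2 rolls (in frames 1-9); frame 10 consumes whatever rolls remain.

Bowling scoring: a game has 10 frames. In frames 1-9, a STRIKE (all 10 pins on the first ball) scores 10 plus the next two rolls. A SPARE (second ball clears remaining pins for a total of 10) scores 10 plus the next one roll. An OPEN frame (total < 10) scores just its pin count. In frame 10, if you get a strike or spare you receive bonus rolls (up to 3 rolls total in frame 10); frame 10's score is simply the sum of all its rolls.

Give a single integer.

Answer: 6

Derivation:
Frame 1: OPEN (5+2=7). Cumulative: 7
Frame 2: SPARE (4+6=10). 10 + next roll (5) = 15. Cumulative: 22
Frame 3: OPEN (5+1=6). Cumulative: 28
Frame 4: OPEN (0+6=6). Cumulative: 34
Frame 5: STRIKE. 10 + next two rolls (8+0) = 18. Cumulative: 52
Frame 6: OPEN (8+0=8). Cumulative: 60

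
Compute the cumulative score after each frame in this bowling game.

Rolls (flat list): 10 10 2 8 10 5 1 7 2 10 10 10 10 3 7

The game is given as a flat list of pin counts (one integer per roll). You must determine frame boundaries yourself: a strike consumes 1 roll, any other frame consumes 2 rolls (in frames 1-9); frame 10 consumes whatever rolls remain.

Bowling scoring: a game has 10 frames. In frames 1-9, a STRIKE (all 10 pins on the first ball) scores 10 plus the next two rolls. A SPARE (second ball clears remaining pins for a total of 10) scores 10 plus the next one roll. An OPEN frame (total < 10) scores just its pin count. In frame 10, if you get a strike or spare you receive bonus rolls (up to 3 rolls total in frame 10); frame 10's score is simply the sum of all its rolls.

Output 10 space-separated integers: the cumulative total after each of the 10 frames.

Frame 1: STRIKE. 10 + next two rolls (10+2) = 22. Cumulative: 22
Frame 2: STRIKE. 10 + next two rolls (2+8) = 20. Cumulative: 42
Frame 3: SPARE (2+8=10). 10 + next roll (10) = 20. Cumulative: 62
Frame 4: STRIKE. 10 + next two rolls (5+1) = 16. Cumulative: 78
Frame 5: OPEN (5+1=6). Cumulative: 84
Frame 6: OPEN (7+2=9). Cumulative: 93
Frame 7: STRIKE. 10 + next two rolls (10+10) = 30. Cumulative: 123
Frame 8: STRIKE. 10 + next two rolls (10+10) = 30. Cumulative: 153
Frame 9: STRIKE. 10 + next two rolls (10+3) = 23. Cumulative: 176
Frame 10: STRIKE. Sum of all frame-10 rolls (10+3+7) = 20. Cumulative: 196

Answer: 22 42 62 78 84 93 123 153 176 196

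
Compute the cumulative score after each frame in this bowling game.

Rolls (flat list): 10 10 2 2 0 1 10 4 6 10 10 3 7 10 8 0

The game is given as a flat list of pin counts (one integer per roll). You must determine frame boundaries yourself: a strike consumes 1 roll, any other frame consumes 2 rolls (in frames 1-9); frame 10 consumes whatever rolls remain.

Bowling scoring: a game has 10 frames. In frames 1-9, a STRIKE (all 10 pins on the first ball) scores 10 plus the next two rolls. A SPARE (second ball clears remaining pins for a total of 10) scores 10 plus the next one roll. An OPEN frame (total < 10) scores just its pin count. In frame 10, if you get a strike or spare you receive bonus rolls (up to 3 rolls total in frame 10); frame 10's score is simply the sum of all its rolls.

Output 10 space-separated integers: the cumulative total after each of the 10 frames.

Answer: 22 36 40 41 61 81 104 124 144 162

Derivation:
Frame 1: STRIKE. 10 + next two rolls (10+2) = 22. Cumulative: 22
Frame 2: STRIKE. 10 + next two rolls (2+2) = 14. Cumulative: 36
Frame 3: OPEN (2+2=4). Cumulative: 40
Frame 4: OPEN (0+1=1). Cumulative: 41
Frame 5: STRIKE. 10 + next two rolls (4+6) = 20. Cumulative: 61
Frame 6: SPARE (4+6=10). 10 + next roll (10) = 20. Cumulative: 81
Frame 7: STRIKE. 10 + next two rolls (10+3) = 23. Cumulative: 104
Frame 8: STRIKE. 10 + next two rolls (3+7) = 20. Cumulative: 124
Frame 9: SPARE (3+7=10). 10 + next roll (10) = 20. Cumulative: 144
Frame 10: STRIKE. Sum of all frame-10 rolls (10+8+0) = 18. Cumulative: 162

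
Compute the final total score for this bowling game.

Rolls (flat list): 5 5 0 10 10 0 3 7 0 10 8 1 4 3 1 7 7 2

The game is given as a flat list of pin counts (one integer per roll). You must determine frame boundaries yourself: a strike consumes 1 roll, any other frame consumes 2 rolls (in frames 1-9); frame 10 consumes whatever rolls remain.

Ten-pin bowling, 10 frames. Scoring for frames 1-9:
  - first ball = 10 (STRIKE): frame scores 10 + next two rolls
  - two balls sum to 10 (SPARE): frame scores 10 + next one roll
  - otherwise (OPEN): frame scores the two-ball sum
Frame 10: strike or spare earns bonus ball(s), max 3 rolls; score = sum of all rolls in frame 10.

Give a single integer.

Frame 1: SPARE (5+5=10). 10 + next roll (0) = 10. Cumulative: 10
Frame 2: SPARE (0+10=10). 10 + next roll (10) = 20. Cumulative: 30
Frame 3: STRIKE. 10 + next two rolls (0+3) = 13. Cumulative: 43
Frame 4: OPEN (0+3=3). Cumulative: 46
Frame 5: OPEN (7+0=7). Cumulative: 53
Frame 6: STRIKE. 10 + next two rolls (8+1) = 19. Cumulative: 72
Frame 7: OPEN (8+1=9). Cumulative: 81
Frame 8: OPEN (4+3=7). Cumulative: 88
Frame 9: OPEN (1+7=8). Cumulative: 96
Frame 10: OPEN. Sum of all frame-10 rolls (7+2) = 9. Cumulative: 105

Answer: 105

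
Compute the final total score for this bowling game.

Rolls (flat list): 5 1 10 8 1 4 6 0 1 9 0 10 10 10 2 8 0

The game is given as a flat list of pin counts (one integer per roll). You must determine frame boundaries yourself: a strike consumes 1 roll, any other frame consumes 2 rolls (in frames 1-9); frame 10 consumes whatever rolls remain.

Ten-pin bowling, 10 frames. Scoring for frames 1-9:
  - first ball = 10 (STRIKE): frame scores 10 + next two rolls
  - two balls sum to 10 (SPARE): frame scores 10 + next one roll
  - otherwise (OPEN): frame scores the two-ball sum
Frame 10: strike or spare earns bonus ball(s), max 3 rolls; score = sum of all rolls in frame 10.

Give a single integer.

Answer: 136

Derivation:
Frame 1: OPEN (5+1=6). Cumulative: 6
Frame 2: STRIKE. 10 + next two rolls (8+1) = 19. Cumulative: 25
Frame 3: OPEN (8+1=9). Cumulative: 34
Frame 4: SPARE (4+6=10). 10 + next roll (0) = 10. Cumulative: 44
Frame 5: OPEN (0+1=1). Cumulative: 45
Frame 6: OPEN (9+0=9). Cumulative: 54
Frame 7: STRIKE. 10 + next two rolls (10+10) = 30. Cumulative: 84
Frame 8: STRIKE. 10 + next two rolls (10+2) = 22. Cumulative: 106
Frame 9: STRIKE. 10 + next two rolls (2+8) = 20. Cumulative: 126
Frame 10: SPARE. Sum of all frame-10 rolls (2+8+0) = 10. Cumulative: 136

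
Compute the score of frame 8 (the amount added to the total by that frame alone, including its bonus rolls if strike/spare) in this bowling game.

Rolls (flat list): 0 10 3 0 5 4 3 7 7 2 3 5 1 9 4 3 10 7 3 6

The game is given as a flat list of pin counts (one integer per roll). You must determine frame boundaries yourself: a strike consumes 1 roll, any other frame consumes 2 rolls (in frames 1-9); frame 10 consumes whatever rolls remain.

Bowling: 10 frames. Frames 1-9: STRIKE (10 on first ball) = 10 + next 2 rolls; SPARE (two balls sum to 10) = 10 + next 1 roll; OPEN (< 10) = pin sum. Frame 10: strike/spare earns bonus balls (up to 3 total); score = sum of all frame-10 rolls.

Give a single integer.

Frame 1: SPARE (0+10=10). 10 + next roll (3) = 13. Cumulative: 13
Frame 2: OPEN (3+0=3). Cumulative: 16
Frame 3: OPEN (5+4=9). Cumulative: 25
Frame 4: SPARE (3+7=10). 10 + next roll (7) = 17. Cumulative: 42
Frame 5: OPEN (7+2=9). Cumulative: 51
Frame 6: OPEN (3+5=8). Cumulative: 59
Frame 7: SPARE (1+9=10). 10 + next roll (4) = 14. Cumulative: 73
Frame 8: OPEN (4+3=7). Cumulative: 80
Frame 9: STRIKE. 10 + next two rolls (7+3) = 20. Cumulative: 100
Frame 10: SPARE. Sum of all frame-10 rolls (7+3+6) = 16. Cumulative: 116

Answer: 7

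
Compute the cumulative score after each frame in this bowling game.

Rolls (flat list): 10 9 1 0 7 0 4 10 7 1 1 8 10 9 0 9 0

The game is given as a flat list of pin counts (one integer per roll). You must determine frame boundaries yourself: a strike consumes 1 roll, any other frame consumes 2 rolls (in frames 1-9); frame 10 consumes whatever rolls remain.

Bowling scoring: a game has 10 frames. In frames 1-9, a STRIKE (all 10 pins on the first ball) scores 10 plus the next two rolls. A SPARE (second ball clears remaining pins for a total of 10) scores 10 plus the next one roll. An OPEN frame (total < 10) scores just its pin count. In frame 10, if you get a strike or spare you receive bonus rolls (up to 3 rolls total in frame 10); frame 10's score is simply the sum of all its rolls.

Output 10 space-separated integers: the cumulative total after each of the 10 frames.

Frame 1: STRIKE. 10 + next two rolls (9+1) = 20. Cumulative: 20
Frame 2: SPARE (9+1=10). 10 + next roll (0) = 10. Cumulative: 30
Frame 3: OPEN (0+7=7). Cumulative: 37
Frame 4: OPEN (0+4=4). Cumulative: 41
Frame 5: STRIKE. 10 + next two rolls (7+1) = 18. Cumulative: 59
Frame 6: OPEN (7+1=8). Cumulative: 67
Frame 7: OPEN (1+8=9). Cumulative: 76
Frame 8: STRIKE. 10 + next two rolls (9+0) = 19. Cumulative: 95
Frame 9: OPEN (9+0=9). Cumulative: 104
Frame 10: OPEN. Sum of all frame-10 rolls (9+0) = 9. Cumulative: 113

Answer: 20 30 37 41 59 67 76 95 104 113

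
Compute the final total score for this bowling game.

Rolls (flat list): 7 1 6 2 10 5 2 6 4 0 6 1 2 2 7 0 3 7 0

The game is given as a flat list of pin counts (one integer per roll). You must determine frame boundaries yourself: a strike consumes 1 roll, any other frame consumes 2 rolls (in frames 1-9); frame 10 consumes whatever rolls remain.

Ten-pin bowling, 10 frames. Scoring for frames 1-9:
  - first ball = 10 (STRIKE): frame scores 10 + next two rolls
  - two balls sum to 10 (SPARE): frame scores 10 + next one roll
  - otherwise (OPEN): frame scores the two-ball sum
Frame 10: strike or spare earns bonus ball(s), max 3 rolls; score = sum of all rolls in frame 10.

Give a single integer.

Frame 1: OPEN (7+1=8). Cumulative: 8
Frame 2: OPEN (6+2=8). Cumulative: 16
Frame 3: STRIKE. 10 + next two rolls (5+2) = 17. Cumulative: 33
Frame 4: OPEN (5+2=7). Cumulative: 40
Frame 5: SPARE (6+4=10). 10 + next roll (0) = 10. Cumulative: 50
Frame 6: OPEN (0+6=6). Cumulative: 56
Frame 7: OPEN (1+2=3). Cumulative: 59
Frame 8: OPEN (2+7=9). Cumulative: 68
Frame 9: OPEN (0+3=3). Cumulative: 71
Frame 10: OPEN. Sum of all frame-10 rolls (7+0) = 7. Cumulative: 78

Answer: 78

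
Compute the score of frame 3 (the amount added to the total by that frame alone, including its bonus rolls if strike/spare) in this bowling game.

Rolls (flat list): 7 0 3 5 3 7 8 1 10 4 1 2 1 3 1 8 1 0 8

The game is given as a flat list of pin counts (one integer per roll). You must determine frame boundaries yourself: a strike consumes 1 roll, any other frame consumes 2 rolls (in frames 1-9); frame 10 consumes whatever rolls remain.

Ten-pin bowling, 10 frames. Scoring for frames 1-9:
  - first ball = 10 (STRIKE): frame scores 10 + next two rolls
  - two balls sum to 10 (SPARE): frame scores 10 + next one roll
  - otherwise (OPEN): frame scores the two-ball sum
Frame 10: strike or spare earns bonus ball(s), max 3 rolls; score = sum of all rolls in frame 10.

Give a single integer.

Answer: 18

Derivation:
Frame 1: OPEN (7+0=7). Cumulative: 7
Frame 2: OPEN (3+5=8). Cumulative: 15
Frame 3: SPARE (3+7=10). 10 + next roll (8) = 18. Cumulative: 33
Frame 4: OPEN (8+1=9). Cumulative: 42
Frame 5: STRIKE. 10 + next two rolls (4+1) = 15. Cumulative: 57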